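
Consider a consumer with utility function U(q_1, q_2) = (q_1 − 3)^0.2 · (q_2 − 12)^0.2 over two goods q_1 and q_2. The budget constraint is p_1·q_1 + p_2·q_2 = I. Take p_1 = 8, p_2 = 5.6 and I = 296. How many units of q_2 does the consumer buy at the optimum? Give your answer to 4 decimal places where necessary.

q_2* = 30.2857

This is Cobb-Douglas in (q_1−3, q_2−12): tangency gives 0.2·p_2·(q_2−12) = 0.2·p_1·(q_1−3).
Substituting into the budget: q_1* = 3 + 0.5·(I − 3·p_1 − 12·p_2)/p_1, and q_2* = 12 + 0.5·(…)/p_2.
Discretionary income = 296 − 3·8 − 12·5.6 = 204.8; q_2* = 12 + 0.5·204.8/5.6 = 30.2857.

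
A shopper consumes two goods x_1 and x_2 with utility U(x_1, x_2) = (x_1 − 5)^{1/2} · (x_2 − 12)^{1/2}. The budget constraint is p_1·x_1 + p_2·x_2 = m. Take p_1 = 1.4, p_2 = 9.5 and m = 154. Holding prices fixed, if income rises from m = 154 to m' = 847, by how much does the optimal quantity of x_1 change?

This is Cobb-Douglas in (x_1−5, x_2−12): tangency gives 0.5·p_2·(x_2−12) = 0.5·p_1·(x_1−5).
Substituting into the budget: x_1* = 5 + 0.5·(m − 5·p_1 − 12·p_2)/p_1, and x_2* = 12 + 0.5·(…)/p_2.
Discretionary income = 154 − 5·1.4 − 12·9.5 = 33; x_1* = 5 + 0.5·33/1.4 = 16.7857.
At m' = 847: x_1* = 264.2857. Change: 264.2857 − 16.7857 = 247.5.

Δx_1* = 247.5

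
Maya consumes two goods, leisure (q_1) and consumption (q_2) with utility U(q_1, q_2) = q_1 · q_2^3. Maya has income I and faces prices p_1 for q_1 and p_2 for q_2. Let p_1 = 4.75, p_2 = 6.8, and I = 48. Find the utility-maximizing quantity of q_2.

q_2* = 5.2941

Demand: q_1*(p_1,p_2,I) = 0.25·I/p_1 and q_2* = 0.75·I/p_2.
At p_1=4.75, p_2=6.8, I=48: q_2* = 0.75·48/6.8 = 5.2941.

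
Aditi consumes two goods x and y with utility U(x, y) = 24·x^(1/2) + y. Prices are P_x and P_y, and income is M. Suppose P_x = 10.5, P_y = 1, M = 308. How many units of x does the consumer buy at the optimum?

Solve: √x = 12·P_y/P_x, so x*(P_x,P_y) = (12·P_y/P_x)², and y* = (M − P_x·x*)/P_y.
Plugging in: x* = (12·1/10.5)² = 1.3061.

x* = 1.3061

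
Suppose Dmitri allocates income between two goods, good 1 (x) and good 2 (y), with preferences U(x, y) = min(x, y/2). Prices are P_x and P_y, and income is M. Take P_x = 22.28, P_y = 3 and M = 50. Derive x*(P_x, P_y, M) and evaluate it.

Leontief preferences: the optimum is at the kink where x/1 = y/2, i.e. y = 2·x.
Budget: P_x·x + P_y·2·x = M, so (P_x + 2·P_y)·x = M.
Demand: x*(P_x,P_y,M) = M/(P_x + 2·P_y), y* = 2·M/(P_x + 2·P_y).
Here 22.28 + 2·3 = 28.28, giving x* = 1.768.

x* = 1.768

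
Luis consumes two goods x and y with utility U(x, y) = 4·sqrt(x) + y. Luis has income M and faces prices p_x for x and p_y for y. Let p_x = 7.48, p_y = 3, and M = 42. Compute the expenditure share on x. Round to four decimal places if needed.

share on x = 0.1146

MU_x = 2/√x, MU_y = 1. Tangency: 2/√x = p_x/p_y.
Thus x* = (2·p_y/p_x)² — independent of M — with the rest of income spent on y.
Plugging in: x* = (2·3/7.48)² = 0.6434, y* = 12.3957.
Expenditure on x: 7.48·0.6434 = 4.8128; share = 0.1146.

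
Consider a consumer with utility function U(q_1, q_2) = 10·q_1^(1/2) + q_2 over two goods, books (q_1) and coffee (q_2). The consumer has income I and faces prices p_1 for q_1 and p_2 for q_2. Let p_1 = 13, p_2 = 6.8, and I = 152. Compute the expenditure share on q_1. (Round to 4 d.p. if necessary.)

MU_q_1 = 5/√q_1, MU_q_2 = 1. Tangency: 5/√q_1 = p_1/p_2.
Solve: √q_1 = 5·p_2/p_1, so q_1*(p_1,p_2) = (5·p_2/p_1)², and q_2* = (I − p_1·q_1*)/p_2.
Plugging in: q_1* = (5·6.8/13)² = 6.8402, q_2* = 9.276.
Expenditure on q_1: 13·6.8402 = 88.9231; share = 0.585.

share on q_1 = 0.585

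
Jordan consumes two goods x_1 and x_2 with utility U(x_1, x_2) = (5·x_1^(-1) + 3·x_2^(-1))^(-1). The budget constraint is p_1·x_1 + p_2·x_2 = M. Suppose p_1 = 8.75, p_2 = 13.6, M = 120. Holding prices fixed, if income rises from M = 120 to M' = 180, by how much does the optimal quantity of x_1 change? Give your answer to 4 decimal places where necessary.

MU_x_1 ∝ 5·x_1^(-2), MU_x_2 ∝ 3·x_2^(-2), so MRS = (5/3)·(x_2/x_1)^(2) = p_1/p_2.
Hence x_2/x_1 = ((3/5)·p_1/p_2)^(1/(2)), i.e. raised to the 0.5 power.
With the ratio pinned down, the budget gives x_1* = M/(p_1 + p_2·(x_2/x_1)) and x_2* = (x_2/x_1)·x_1*.
Numerically x_2/x_1 = 0.621313, so x_1* = 120/(8.75 + 13.6·0.621313) = 6.9768.
At M' = 180: x_1* = 10.4652. Change: 10.4652 − 6.9768 = 3.4884.

Δx_1* = 3.4884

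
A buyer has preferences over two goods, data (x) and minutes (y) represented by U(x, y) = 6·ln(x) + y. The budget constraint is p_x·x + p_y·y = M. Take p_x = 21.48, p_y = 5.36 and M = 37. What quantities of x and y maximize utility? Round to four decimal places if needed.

x* = 1.4972, y* = 0.903

Set MRS = p_x/p_y: (6/x)/1 = p_x/p_y.
So x*(p_x,p_y) = 6·p_y/p_x, independent of income; and y* = (M − 6·p_y)/p_y.
At the given prices: x* = 6·5.36/21.48 = 1.4972, and y* = 0.903.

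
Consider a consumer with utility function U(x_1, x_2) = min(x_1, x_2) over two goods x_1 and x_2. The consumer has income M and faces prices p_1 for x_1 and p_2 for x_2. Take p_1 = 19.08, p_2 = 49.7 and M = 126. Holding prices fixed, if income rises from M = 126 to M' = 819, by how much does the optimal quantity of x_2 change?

Demand: x_1*(p_1,p_2,M) = M/(p_1 + p_2), x_2* = M/(p_1 + p_2).
Here 19.08 + 49.7 = 68.78, giving x_2* = 1.8319.
At M' = 819: x_2* = 11.9075. Change: 11.9075 − 1.8319 = 10.0756.

Δx_2* = 10.0756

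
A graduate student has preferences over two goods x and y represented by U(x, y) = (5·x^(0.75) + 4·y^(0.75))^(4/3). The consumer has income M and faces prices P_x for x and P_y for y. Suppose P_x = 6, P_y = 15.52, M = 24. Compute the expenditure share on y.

share on y = 0.0231

MRS = MU_x/MU_y = (5/4)·(y/x)^(0.25). Set equal to P_x/P_y.
Hence y/x = ((4/5)·P_x/P_y)^(1/(0.25)), i.e. raised to the 4 power.
With the ratio pinned down, the budget gives x* = M/(P_x + P_y·(y/x)) and y* = (y/x)·x*.
Numerically y/x = 0.00915, so x* = 24/(6 + 15.52·0.00915) = 3.9075 and y* = 0.00915·3.9075 = 0.0358.
Expenditure on y: 15.52·0.0358 = 0.5549; share = 0.0231.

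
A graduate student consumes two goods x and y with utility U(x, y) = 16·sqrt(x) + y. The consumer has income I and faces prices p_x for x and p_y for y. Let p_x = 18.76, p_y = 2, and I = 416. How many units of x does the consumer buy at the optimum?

x* = 0.7274

Plugging in: x* = (8·2/18.76)² = 0.7274.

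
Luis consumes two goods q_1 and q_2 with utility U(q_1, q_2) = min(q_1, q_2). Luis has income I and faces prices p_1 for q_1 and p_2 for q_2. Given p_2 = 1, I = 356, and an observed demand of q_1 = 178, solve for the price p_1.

Leontief preferences: the optimum is at the kink where q_1/1 = q_2/1, i.e. q_2 = q_1.
Budget: p_1·q_1 + p_2·q_1 = I, so (p_1 + p_2)·q_1 = I.
Demand: q_1*(p_1,p_2,I) = I/(p_1 + p_2), q_2* = I/(p_1 + p_2).
Set q_1* = 178 in the demand function and solve for p_1: p_1 = 1.

p_1 = 1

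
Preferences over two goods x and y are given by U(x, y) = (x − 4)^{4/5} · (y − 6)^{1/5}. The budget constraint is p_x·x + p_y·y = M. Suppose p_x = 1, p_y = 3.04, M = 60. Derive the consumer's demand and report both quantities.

x* = 34.208, y* = 8.4842

MRS = 4·(y−6)/(x−4). Tangency with p_x/p_y gives y−6 = (1/4)·(p_x/p_y)·(x−4).
Substituting into the budget: x* = 4 + 0.8·(M − 4·p_x − 6·p_y)/p_x, and y* = 6 + 0.2·(…)/p_y.
Discretionary income = 60 − 4·1 − 6·3.04 = 37.76; x* = 4 + 0.8·37.76/1 = 34.208; y* = 6 + 0.2·37.76/3.04 = 8.4842.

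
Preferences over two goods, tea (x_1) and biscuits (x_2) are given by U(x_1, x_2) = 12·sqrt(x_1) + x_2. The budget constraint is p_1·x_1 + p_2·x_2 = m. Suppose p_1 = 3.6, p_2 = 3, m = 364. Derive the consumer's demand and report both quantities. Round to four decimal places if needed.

Set MRS = p_1/p_2: 6·x_1^(−1/2) = p_1/p_2.
Thus x_1* = (6·p_2/p_1)² — independent of m — with the rest of income spent on x_2.
Plugging in: x_1* = (6·3/3.6)² = 25, x_2* = 91.3333.

x_1* = 25, x_2* = 91.3333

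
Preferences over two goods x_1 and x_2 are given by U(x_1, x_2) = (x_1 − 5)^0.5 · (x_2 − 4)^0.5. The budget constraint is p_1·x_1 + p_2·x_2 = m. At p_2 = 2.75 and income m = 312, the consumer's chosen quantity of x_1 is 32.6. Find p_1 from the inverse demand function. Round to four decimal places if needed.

MRS = (x_2−4)/(x_1−5). Tangency with p_1/p_2 gives x_2−4 = (p_1/p_2)·(x_1−5).
After buying the subsistence bundle (5, 4), a share 0.5 of the remaining income goes to x_1: x_1* = 5 + 0.5·(m − 5p_1 − 4p_2)/p_1.
Set x_1* = 32.6 in the demand function and solve for p_1: p_1 = 5.

p_1 = 5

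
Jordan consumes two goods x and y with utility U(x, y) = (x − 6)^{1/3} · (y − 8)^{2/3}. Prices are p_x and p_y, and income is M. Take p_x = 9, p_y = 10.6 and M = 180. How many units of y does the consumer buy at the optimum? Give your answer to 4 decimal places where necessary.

y* = 10.5912

MRS = (1/2)·(y−8)/(x−6). Tangency with p_x/p_y gives y−8 = 2·(p_x/p_y)·(x−6).
After buying the subsistence bundle (6, 8), a share 1/3 of the remaining income goes to x: x* = 6 + 1/3·(M − 6p_x − 8p_y)/p_x.
Discretionary income = 180 − 6·9 − 8·10.6 = 41.2; y* = 8 + 2/3·41.2/10.6 = 10.5912.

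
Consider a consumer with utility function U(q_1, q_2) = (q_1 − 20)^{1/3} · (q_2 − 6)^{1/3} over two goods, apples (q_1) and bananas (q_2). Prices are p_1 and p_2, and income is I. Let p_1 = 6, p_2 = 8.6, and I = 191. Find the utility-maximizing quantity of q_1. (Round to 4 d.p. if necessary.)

q_1* = 21.6167

Let q_1' = q_1−20, q_2' = q_2−6. MRS = q_2'/q_1' = p_1/p_2.
After buying the subsistence bundle (20, 6), a share 0.5 of the remaining income goes to q_1: q_1* = 20 + 0.5·(I − 20p_1 − 6p_2)/p_1.
Discretionary income = 191 − 20·6 − 6·8.6 = 19.4; q_1* = 20 + 0.5·19.4/6 = 21.6167.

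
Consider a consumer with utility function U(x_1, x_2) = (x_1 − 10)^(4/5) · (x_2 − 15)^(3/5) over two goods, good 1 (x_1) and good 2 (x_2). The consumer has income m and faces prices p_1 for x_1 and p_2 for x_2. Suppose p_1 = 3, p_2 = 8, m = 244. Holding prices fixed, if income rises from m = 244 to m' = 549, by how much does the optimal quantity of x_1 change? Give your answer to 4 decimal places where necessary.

Δx_1* = 58.0952

Let x_1' = x_1−10, x_2' = x_2−15. MRS = (4/3)·x_2'/x_1' = p_1/p_2.
After buying the subsistence bundle (10, 15), a share 4/7 of the remaining income goes to x_1: x_1* = 10 + 4/7·(m − 10p_1 − 15p_2)/p_1.
Discretionary income = 244 − 10·3 − 15·8 = 94; x_1* = 10 + 4/7·94/3 = 27.9048.
At m' = 549: x_1* = 86. Change: 86 − 27.9048 = 58.0952.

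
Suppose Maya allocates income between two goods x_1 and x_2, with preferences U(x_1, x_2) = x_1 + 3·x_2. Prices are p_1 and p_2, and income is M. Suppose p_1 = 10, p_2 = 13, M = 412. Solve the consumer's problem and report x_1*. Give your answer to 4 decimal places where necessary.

x_1* = 0

Linear utility — the consumer picks whichever good has higher MU/price: 1/10 = 0.1 vs 3/13 = 0.2308.
x_2 gives more utility per dollar, so spend all income on x_2: x_2* = M/p_2, x_1* = 0.
Numerically: x_1* = 0, x_2* = 31.6923.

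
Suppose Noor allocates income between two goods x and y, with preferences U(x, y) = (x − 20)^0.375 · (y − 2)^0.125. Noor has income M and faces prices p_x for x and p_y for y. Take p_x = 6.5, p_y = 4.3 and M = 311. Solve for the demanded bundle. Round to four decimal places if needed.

x* = 39.8923, y* = 12.0233

Let x' = x−20, y' = y−2. MRS = 3·y'/x' = p_x/p_y.
Substituting into the budget: x* = 20 + 0.75·(M − 20·p_x − 2·p_y)/p_x, and y* = 2 + 0.25·(…)/p_y.
Discretionary income = 311 − 20·6.5 − 2·4.3 = 172.4; x* = 20 + 0.75·172.4/6.5 = 39.8923; y* = 2 + 0.25·172.4/4.3 = 12.0233.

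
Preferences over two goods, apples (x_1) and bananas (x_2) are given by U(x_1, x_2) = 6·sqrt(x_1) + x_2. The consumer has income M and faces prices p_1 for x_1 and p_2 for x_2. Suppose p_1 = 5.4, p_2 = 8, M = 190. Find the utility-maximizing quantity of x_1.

x_1* = 19.7531

Set MRS = p_1/p_2: 3·x_1^(−1/2) = p_1/p_2.
Solve: √x_1 = 3·p_2/p_1, so x_1*(p_1,p_2) = (3·p_2/p_1)², and x_2* = (M − p_1·x_1*)/p_2.
Plugging in: x_1* = (3·8/5.4)² = 19.7531.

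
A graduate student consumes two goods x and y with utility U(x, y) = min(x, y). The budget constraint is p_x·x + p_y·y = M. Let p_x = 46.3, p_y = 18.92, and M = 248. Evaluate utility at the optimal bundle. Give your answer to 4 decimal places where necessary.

Leontief preferences: the optimum is at the kink where x/1 = y/1, i.e. y = x.
Budget: p_x·x + p_y·x = M, so (p_x + p_y)·x = M.
Demand: x*(p_x,p_y,M) = M/(p_x + p_y), y* = M/(p_x + p_y).
Here 46.3 + 18.92 = 65.22, giving x* = 3.8025 and y* = 3.8025.
Utility at the optimum: U(3.8025, 3.8025) = 3.8025.

V = 3.8025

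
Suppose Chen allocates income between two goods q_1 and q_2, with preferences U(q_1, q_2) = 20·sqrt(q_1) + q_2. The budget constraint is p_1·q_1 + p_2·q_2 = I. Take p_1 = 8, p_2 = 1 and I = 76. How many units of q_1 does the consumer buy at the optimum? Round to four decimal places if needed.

q_1* = 1.5625

Set MRS = p_1/p_2: 10·q_1^(−1/2) = p_1/p_2.
Thus q_1* = (10·p_2/p_1)² — independent of I — with the rest of income spent on q_2.
Plugging in: q_1* = (10·1/8)² = 1.5625.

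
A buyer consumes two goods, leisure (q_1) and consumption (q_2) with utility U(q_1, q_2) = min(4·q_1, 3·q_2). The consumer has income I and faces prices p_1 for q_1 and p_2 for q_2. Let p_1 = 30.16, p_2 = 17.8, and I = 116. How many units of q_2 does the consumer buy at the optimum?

Leontief preferences: the optimum is at the kink where q_1/3 = q_2/4, i.e. q_2 = (4/3)·q_1.
Budget: p_1·q_1 + p_2·(4/3)·q_1 = I, so (3·p_1 + 4·p_2)·q_1 = 3·I.
Demand: q_1*(p_1,p_2,I) = 3·I/(3·p_1 + 4·p_2), q_2* = 4·I/(3·p_1 + 4·p_2).
Here 3·30.16 + 4·17.8 = 161.68, giving q_2* = 2.8699.

q_2* = 2.8699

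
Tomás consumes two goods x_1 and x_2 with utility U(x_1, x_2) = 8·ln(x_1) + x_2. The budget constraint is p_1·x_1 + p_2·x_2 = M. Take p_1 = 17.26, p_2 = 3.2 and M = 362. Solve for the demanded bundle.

Set MRS = p_1/p_2: (8/x_1)/1 = p_1/p_2.
So x_1*(p_1,p_2) = 8·p_2/p_1, independent of income; and x_2* = (M − 8·p_2)/p_2.
At the given prices: x_1* = 8·3.2/17.26 = 1.4832, and x_2* = 105.125.

x_1* = 1.4832, x_2* = 105.125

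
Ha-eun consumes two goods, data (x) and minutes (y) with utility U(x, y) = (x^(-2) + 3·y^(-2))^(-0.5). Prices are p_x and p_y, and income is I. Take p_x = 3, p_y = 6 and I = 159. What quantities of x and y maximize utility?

MRS = MU_x/MU_y = (1/3)·(y/x)^(3). Set equal to p_x/p_y.
Hence y/x = (3·p_x/p_y)^(1/(3)), i.e. raised to the 1/3 power.
Substitute y = (y/x)·x into the budget: x* = I/(p_x + p_y·(y/x)).
Numerically y/x = 1.144714, so x* = 159/(3 + 6·1.144714) = 16.1122 and y* = 1.144714·16.1122 = 18.4439.

x* = 16.1122, y* = 18.4439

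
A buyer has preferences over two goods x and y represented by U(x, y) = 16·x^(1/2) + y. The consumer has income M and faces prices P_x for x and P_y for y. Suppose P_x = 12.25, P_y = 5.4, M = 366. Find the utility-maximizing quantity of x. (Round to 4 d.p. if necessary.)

MU_x = 8/√x, MU_y = 1. Tangency: 8/√x = P_x/P_y.
Thus x* = (8·P_y/P_x)² — independent of M — with the rest of income spent on y.
Plugging in: x* = (8·5.4/12.25)² = 12.4364.

x* = 12.4364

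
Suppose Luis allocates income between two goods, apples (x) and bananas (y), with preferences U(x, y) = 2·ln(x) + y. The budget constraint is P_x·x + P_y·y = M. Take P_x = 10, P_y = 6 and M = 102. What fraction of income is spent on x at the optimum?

Set MRS = P_x/P_y: (2/x)/1 = P_x/P_y.
So x*(P_x,P_y) = 2·P_y/P_x, independent of income; and y* = (M − 2·P_y)/P_y.
At the given prices: x* = 2·6/10 = 1.2, and y* = 15.
Expenditure on x: 10·1.2 = 12; share = 0.1176.

share on x = 0.1176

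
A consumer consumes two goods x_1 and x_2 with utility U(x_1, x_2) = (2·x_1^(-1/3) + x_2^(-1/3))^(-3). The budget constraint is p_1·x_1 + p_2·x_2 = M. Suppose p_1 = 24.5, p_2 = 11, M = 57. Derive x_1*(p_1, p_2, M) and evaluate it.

MRS = MU_x_1/MU_x_2 = 2·(x_2/x_1)^(4/3). Set equal to p_1/p_2.
Solve for the ratio: x_2/x_1 = [(1/2)·p_1/p_2]^(0.75).
Substitute x_2 = (x_2/x_1)·x_1 into the budget: x_1* = M/(p_1 + p_2·(x_2/x_1)).
Numerically x_2/x_1 = 1.084071, so x_1* = 57/(24.5 + 11·1.084071) = 1.5649.

x_1* = 1.5649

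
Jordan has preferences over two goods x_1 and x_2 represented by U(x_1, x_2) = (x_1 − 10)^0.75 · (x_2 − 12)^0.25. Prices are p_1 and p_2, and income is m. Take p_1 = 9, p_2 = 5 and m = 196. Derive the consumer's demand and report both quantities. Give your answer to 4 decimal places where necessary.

x_1* = 13.8333, x_2* = 14.3

Let x_1' = x_1−10, x_2' = x_2−12. MRS = 3·x_2'/x_1' = p_1/p_2.
After buying the subsistence bundle (10, 12), a share 0.75 of the remaining income goes to x_1: x_1* = 10 + 0.75·(m − 10p_1 − 12p_2)/p_1.
Discretionary income = 196 − 10·9 − 12·5 = 46; x_1* = 10 + 0.75·46/9 = 13.8333; x_2* = 12 + 0.25·46/5 = 14.3.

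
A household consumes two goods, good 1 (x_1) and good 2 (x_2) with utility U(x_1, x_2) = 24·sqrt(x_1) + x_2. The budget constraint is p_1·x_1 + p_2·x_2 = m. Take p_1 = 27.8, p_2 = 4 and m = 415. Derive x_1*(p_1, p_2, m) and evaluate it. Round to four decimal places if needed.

Thus x_1* = (12·p_2/p_1)² — independent of m — with the rest of income spent on x_2.
Plugging in: x_1* = (12·4/27.8)² = 2.9812.

x_1* = 2.9812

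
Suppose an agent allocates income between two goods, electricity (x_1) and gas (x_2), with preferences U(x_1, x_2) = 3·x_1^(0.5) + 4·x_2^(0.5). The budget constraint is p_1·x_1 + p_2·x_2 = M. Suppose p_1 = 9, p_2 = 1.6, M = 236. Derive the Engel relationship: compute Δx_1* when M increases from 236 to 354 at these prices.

MRS = MU_x_1/MU_x_2 = (3/4)·(x_2/x_1)^(0.5). Set equal to p_1/p_2.
Hence x_2/x_1 = ((4/3)·p_1/p_2)^(1/(0.5)), i.e. raised to the 2 power.
With the ratio pinned down, the budget gives x_1* = M/(p_1 + p_2·(x_2/x_1)) and x_2* = (x_2/x_1)·x_1*.
Numerically x_2/x_1 = 56.25, so x_1* = 236/(9 + 1.6·56.25) = 2.3838.
At M' = 354: x_1* = 3.5758. Change: 3.5758 − 2.3838 = 1.1919.

Δx_1* = 1.1919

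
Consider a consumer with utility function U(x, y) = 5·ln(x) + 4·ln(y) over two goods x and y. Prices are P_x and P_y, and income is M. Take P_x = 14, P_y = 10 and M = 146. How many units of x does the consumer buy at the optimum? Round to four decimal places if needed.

x* = 5.7937

Demand: x*(P_x,P_y,M) = 5/9·M/P_x and y* = 4/9·M/P_y.
At P_x=14, P_y=10, M=146: x* = 5/9·146/14 = 5.7937.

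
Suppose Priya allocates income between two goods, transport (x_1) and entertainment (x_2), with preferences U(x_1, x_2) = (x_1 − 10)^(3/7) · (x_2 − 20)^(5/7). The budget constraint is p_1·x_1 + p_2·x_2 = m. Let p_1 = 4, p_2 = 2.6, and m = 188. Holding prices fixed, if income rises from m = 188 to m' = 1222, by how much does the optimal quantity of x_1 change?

Δx_1* = 96.9375

Discretionary income = 188 − 10·4 − 20·2.6 = 96; x_1* = 10 + 0.375·96/4 = 19.
At m' = 1222: x_1* = 115.9375. Change: 115.9375 − 19 = 96.9375.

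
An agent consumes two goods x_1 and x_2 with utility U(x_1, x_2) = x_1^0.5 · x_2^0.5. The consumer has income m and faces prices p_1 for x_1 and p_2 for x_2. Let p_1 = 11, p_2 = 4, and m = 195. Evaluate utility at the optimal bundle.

V = 14.6987

Tangency: MRS = x_2/x_1 = p_1/p_2.
So 0.5·p_2·x_2 = 0.5·p_1·x_1; combined with the budget, a share 0.5 of income goes to x_1.
Demand: x_1*(p_1,p_2,m) = 0.5·m/p_1 and x_2* = 0.5·m/p_2.
At p_1=11, p_2=4, m=195: x_1* = 0.5·195/11 = 8.8636, x_2* = 24.375.
Utility at the optimum: U(8.8636, 24.375) = 14.6987.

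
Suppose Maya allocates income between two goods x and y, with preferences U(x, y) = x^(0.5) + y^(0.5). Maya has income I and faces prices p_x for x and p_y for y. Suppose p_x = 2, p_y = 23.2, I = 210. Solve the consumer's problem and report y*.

MRS = MU_x/MU_y = (y/x)^(0.5). Set equal to p_x/p_y.
Hence y/x = (p_x/p_y)^(1/(0.5)), i.e. raised to the 2 power.
Substitute y = (y/x)·x into the budget: x* = I/(p_x + p_y·(y/x)).
Numerically y/x = 0.007432, so x* = 210/(2 + 23.2·0.007432) = 96.6667 and y* = 0.007432·96.6667 = 0.7184.

y* = 0.7184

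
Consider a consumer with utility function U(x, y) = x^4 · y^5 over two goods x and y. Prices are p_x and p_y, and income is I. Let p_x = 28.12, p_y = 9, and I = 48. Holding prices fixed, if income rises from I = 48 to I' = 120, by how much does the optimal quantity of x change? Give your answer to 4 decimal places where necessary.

Δx* = 1.138

Demand: x*(p_x,p_y,I) = 4/9·I/p_x and y* = 5/9·I/p_y.
At p_x=28.12, p_y=9, I=48: x* = 4/9·48/28.12 = 0.7587.
At I' = 120: x* = 1.8966. Change: 1.8966 − 0.7587 = 1.138.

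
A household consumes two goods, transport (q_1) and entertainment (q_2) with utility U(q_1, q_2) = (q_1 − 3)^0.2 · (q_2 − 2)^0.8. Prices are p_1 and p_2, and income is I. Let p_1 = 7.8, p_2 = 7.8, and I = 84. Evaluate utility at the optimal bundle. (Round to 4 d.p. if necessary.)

V = 3.4978

MRS = (1/4)·(q_2−2)/(q_1−3). Tangency with p_1/p_2 gives q_2−2 = 4·(p_1/p_2)·(q_1−3).
Substituting into the budget: q_1* = 3 + 0.2·(I − 3·p_1 − 2·p_2)/p_1, and q_2* = 2 + 0.8·(…)/p_2.
Discretionary income = 84 − 3·7.8 − 2·7.8 = 45; q_1* = 3 + 0.2·45/7.8 = 4.1538; q_2* = 2 + 0.8·45/7.8 = 6.6154.
Utility at the optimum: U(4.1538, 6.6154) = 3.4978.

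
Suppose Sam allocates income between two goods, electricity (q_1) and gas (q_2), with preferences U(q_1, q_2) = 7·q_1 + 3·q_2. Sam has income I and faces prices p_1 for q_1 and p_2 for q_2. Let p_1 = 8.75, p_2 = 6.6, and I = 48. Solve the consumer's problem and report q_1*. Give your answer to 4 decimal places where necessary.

q_1* = 5.4857

Perfect substitutes: compare marginal utility per dollar. 7/p_1 vs 3/p_2 → 0.8 vs 0.4545.
q_1 gives more utility per dollar, so spend all income on q_1: q_1* = I/p_1, q_2* = 0.
Numerically: q_1* = 5.4857, q_2* = 0.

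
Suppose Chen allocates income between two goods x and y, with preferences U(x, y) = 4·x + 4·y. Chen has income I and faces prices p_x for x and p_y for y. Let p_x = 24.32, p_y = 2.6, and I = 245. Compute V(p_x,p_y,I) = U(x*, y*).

V = 376.9231

Linear utility — the consumer picks whichever good has higher MU/price: 4/24.32 = 0.1645 vs 4/2.6 = 1.5385.
y gives more utility per dollar, so spend all income on y: y* = I/p_y, x* = 0.
Numerically: x* = 0, y* = 94.2308.
Utility at the optimum: U(0, 94.2308) = 376.9231.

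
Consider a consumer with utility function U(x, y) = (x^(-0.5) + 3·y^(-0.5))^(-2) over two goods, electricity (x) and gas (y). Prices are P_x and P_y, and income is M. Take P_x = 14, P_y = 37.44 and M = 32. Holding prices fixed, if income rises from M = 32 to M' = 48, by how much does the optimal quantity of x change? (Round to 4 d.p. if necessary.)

MU_x ∝ x^(-1.5), MU_y ∝ 3·y^(-1.5), so MRS = (1/3)·(y/x)^(1.5) = P_x/P_y.
Hence y/x = (3·P_x/P_y)^(1/(1.5)), i.e. raised to the 2/3 power.
Substitute y = (y/x)·x into the budget: x* = M/(P_x + P_y·(y/x)).
Numerically y/x = 1.079632, so x* = 32/(14 + 37.44·1.079632) = 0.588.
At M' = 48: x* = 0.882. Change: 0.882 − 0.588 = 0.294.

Δx* = 0.294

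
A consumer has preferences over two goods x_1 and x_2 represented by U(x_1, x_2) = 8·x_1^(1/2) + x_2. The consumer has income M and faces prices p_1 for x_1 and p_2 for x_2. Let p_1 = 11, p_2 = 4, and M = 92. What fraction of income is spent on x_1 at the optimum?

MU_x_1 = 4/√x_1, MU_x_2 = 1. Tangency: 4/√x_1 = p_1/p_2.
Solve: √x_1 = 4·p_2/p_1, so x_1*(p_1,p_2) = (4·p_2/p_1)², and x_2* = (M − p_1·x_1*)/p_2.
Plugging in: x_1* = (4·4/11)² = 2.1157, x_2* = 17.1818.
Expenditure on x_1: 11·2.1157 = 23.2727; share = 0.253.

share on x_1 = 0.253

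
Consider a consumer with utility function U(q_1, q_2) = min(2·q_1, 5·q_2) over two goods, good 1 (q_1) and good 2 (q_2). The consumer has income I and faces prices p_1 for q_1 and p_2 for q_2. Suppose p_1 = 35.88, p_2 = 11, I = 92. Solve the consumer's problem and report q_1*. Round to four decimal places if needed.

q_1* = 2.284

Leontief preferences: the optimum is at the kink where q_1/5 = q_2/2, i.e. q_2 = (2/5)·q_1.
Budget: p_1·q_1 + p_2·(2/5)·q_1 = I, so (5·p_1 + 2·p_2)·q_1 = 5·I.
Demand: q_1*(p_1,p_2,I) = 5·I/(5·p_1 + 2·p_2), q_2* = 2·I/(5·p_1 + 2·p_2).
Here 5·35.88 + 2·11 = 201.4, giving q_1* = 2.284.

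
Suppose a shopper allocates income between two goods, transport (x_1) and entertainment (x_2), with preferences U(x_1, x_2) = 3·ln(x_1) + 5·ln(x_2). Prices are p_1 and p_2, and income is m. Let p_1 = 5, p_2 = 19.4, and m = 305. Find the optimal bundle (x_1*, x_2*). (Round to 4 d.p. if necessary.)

x_1* = 22.875, x_2* = 9.826

Demand: x_1*(p_1,p_2,m) = 0.375·m/p_1 and x_2* = 0.625·m/p_2.
At p_1=5, p_2=19.4, m=305: x_1* = 0.375·305/5 = 22.875, x_2* = 9.826.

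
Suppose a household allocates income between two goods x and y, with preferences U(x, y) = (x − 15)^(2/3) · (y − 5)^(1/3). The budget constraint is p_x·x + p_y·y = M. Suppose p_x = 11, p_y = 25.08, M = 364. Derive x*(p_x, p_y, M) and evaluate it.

x* = 19.4606

MRS = 2·(y−5)/(x−15). Tangency with p_x/p_y gives y−5 = (1/2)·(p_x/p_y)·(x−15).
After buying the subsistence bundle (15, 5), a share 2/3 of the remaining income goes to x: x* = 15 + 2/3·(M − 15p_x − 5p_y)/p_x.
Discretionary income = 364 − 15·11 − 5·25.08 = 73.6; x* = 15 + 2/3·73.6/11 = 19.4606.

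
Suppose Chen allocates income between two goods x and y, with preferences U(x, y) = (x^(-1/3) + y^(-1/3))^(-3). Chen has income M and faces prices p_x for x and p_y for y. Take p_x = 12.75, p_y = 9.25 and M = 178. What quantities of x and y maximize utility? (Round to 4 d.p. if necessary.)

x* = 7.2602, y* = 9.2359

MRS = MU_x/MU_y = (y/x)^(4/3). Set equal to p_x/p_y.
Solve for the ratio: y/x = [p_x/p_y]^(0.75).
Substitute y = (y/x)·x into the budget: x* = M/(p_x + p_y·(y/x)).
Numerically y/x = 1.272115, so x* = 178/(12.75 + 9.25·1.272115) = 7.2602 and y* = 1.272115·7.2602 = 9.2359.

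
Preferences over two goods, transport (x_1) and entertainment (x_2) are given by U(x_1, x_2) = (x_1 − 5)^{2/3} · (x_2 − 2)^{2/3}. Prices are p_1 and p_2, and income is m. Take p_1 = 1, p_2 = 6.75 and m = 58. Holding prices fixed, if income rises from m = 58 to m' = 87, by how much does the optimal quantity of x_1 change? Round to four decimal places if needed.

Δx_1* = 14.5

This is Cobb-Douglas in (x_1−5, x_2−2): tangency gives 2/3·p_2·(x_2−2) = 2/3·p_1·(x_1−5).
Substituting into the budget: x_1* = 5 + 0.5·(m − 5·p_1 − 2·p_2)/p_1, and x_2* = 2 + 0.5·(…)/p_2.
Discretionary income = 58 − 5·1 − 2·6.75 = 39.5; x_1* = 5 + 0.5·39.5/1 = 24.75.
At m' = 87: x_1* = 39.25. Change: 39.25 − 24.75 = 14.5.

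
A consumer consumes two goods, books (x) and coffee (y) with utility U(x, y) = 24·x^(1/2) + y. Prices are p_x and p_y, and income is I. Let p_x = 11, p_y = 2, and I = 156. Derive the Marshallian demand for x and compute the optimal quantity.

x* = 4.7603

Utility is quasi-linear in y; the FOC for x is 12/√x = p_x/p_y.
Thus x* = (12·p_y/p_x)² — independent of I — with the rest of income spent on y.
Plugging in: x* = (12·2/11)² = 4.7603.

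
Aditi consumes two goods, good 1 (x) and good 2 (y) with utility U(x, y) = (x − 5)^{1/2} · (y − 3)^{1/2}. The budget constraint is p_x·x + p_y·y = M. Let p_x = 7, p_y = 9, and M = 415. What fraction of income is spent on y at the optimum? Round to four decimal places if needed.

Let x' = x−5, y' = y−3. MRS = y'/x' = p_x/p_y.
After buying the subsistence bundle (5, 3), a share 0.5 of the remaining income goes to x: x* = 5 + 0.5·(M − 5p_x − 3p_y)/p_x.
Discretionary income = 415 − 5·7 − 3·9 = 353; x* = 5 + 0.5·353/7 = 30.2143; y* = 3 + 0.5·353/9 = 22.6111.
Expenditure on y: 9·22.6111 = 203.5; share = 0.4904.

share on y = 0.4904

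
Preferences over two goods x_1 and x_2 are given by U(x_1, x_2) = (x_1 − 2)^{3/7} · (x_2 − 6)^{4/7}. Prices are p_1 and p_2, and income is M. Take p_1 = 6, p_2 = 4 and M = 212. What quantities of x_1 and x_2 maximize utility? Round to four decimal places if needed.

x_1* = 14.5714, x_2* = 31.1429

Let x_1' = x_1−2, x_2' = x_2−6. MRS = (3/4)·x_2'/x_1' = p_1/p_2.
After buying the subsistence bundle (2, 6), a share 3/7 of the remaining income goes to x_1: x_1* = 2 + 3/7·(M − 2p_1 − 6p_2)/p_1.
Discretionary income = 212 − 2·6 − 6·4 = 176; x_1* = 2 + 3/7·176/6 = 14.5714; x_2* = 6 + 4/7·176/4 = 31.1429.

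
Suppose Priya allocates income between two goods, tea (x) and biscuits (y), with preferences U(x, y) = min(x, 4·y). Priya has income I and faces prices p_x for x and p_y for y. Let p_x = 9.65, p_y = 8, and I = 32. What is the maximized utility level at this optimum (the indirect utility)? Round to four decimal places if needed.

Leontief preferences: the optimum is at the kink where x/4 = y/1, i.e. y = (1/4)·x.
Budget: p_x·x + p_y·(1/4)·x = I, so (4·p_x + p_y)·x = 4·I.
Demand: x*(p_x,p_y,I) = 4·I/(4·p_x + p_y), y* = I/(4·p_x + p_y).
Here 4·9.65 + 8 = 46.6, giving x* = 2.7468 and y* = 0.6867.
Utility at the optimum: U(2.7468, 0.6867) = 2.7468.

V = 2.7468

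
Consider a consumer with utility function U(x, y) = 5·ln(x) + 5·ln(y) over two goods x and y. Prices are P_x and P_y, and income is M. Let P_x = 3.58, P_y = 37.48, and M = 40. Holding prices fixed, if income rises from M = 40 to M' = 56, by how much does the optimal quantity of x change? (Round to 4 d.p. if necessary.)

Tangency: MRS = y/x = P_x/P_y.
Rearranging, P_y·y = P_x·x. Substituting into the budget gives P_x·x·(1 + 1) = M.
Demand: x*(P_x,P_y,M) = 0.5·M/P_x and y* = 0.5·M/P_y.
At P_x=3.58, P_y=37.48, M=40: x* = 0.5·40/3.58 = 5.5866.
At M' = 56: x* = 7.8212. Change: 7.8212 − 5.5866 = 2.2346.

Δx* = 2.2346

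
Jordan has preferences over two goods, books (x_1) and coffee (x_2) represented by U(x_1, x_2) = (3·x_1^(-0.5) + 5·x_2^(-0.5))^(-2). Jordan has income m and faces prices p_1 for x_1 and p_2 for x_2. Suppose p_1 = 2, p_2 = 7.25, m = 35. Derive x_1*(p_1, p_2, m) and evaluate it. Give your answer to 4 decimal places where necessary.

x_1* = 5.539

MRS = MU_x_1/MU_x_2 = (3/5)·(x_2/x_1)^(1.5). Set equal to p_1/p_2.
Solve for the ratio: x_2/x_1 = [(5/3)·p_1/p_2]^(2/3).
With the ratio pinned down, the budget gives x_1* = m/(p_1 + p_2·(x_2/x_1)) and x_2* = (x_2/x_1)·x_1*.
Numerically x_2/x_1 = 0.595699, so x_1* = 35/(2 + 7.25·0.595699) = 5.539.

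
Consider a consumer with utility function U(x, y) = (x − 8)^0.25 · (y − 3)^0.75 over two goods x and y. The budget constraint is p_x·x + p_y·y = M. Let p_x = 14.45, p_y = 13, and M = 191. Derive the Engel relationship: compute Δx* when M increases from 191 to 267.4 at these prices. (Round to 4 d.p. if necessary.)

Δx* = 1.3218

Let x' = x−8, y' = y−3. MRS = (1/3)·y'/x' = p_x/p_y.
After buying the subsistence bundle (8, 3), a share 0.25 of the remaining income goes to x: x* = 8 + 0.25·(M − 8p_x − 3p_y)/p_x.
Discretionary income = 191 − 8·14.45 − 3·13 = 36.4; x* = 8 + 0.25·36.4/14.45 = 8.6298.
At M' = 267.4: x* = 9.9516. Change: 9.9516 − 8.6298 = 1.3218.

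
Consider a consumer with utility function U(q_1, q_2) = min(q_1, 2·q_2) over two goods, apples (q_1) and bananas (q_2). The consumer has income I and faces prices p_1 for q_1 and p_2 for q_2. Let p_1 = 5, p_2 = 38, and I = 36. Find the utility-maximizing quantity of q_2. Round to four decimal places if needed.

With perfect complements, no substitution: consume in ratio q_1:q_2 = 2:1.
Budget: p_1·q_1 + p_2·(1/2)·q_1 = I, so (2·p_1 + p_2)·q_1 = 2·I.
Demand: q_1*(p_1,p_2,I) = 2·I/(2·p_1 + p_2), q_2* = I/(2·p_1 + p_2).
Here 2·5 + 38 = 48, giving q_2* = 0.75.

q_2* = 0.75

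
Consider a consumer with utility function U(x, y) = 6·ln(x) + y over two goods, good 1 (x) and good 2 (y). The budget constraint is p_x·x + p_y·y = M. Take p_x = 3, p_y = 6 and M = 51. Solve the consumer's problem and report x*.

Set MRS = p_x/p_y: (6/x)/1 = p_x/p_y.
So x*(p_x,p_y) = 6·p_y/p_x, independent of income; and y* = (M − 6·p_y)/p_y.
At the given prices: x* = 6·6/3 = 12.

x* = 12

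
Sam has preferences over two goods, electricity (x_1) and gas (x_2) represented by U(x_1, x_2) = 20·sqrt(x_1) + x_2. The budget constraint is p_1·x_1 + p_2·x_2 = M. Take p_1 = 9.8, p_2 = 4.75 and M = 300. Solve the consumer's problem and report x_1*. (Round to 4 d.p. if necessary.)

Set MRS = p_1/p_2: 10·x_1^(−1/2) = p_1/p_2.
Thus x_1* = (10·p_2/p_1)² — independent of M — with the rest of income spent on x_2.
Plugging in: x_1* = (10·4.75/9.8)² = 23.4928.

x_1* = 23.4928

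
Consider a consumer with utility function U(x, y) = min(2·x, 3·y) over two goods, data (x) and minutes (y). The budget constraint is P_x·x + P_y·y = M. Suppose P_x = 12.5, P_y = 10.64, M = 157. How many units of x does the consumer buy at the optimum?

x* = 8.0129

Leontief preferences: the optimum is at the kink where x/3 = y/2, i.e. y = (2/3)·x.
Budget: P_x·x + P_y·(2/3)·x = M, so (3·P_x + 2·P_y)·x = 3·M.
Demand: x*(P_x,P_y,M) = 3·M/(3·P_x + 2·P_y), y* = 2·M/(3·P_x + 2·P_y).
Here 3·12.5 + 2·10.64 = 58.78, giving x* = 8.0129.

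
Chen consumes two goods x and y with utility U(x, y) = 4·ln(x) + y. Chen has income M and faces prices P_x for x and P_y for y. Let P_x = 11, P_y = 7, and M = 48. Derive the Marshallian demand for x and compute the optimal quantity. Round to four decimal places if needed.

So x*(P_x,P_y) = 4·P_y/P_x, independent of income; and y* = (M − 4·P_y)/P_y.
At the given prices: x* = 4·7/11 = 2.5455.

x* = 2.5455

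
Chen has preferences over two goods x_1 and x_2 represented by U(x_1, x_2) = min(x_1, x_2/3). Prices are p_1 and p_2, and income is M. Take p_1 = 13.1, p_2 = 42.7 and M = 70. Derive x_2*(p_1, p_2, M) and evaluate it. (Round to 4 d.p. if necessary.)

With perfect complements, no substitution: consume in ratio x_1:x_2 = 1:3.
Budget: p_1·x_1 + p_2·3·x_1 = M, so (p_1 + 3·p_2)·x_1 = M.
Demand: x_1*(p_1,p_2,M) = M/(p_1 + 3·p_2), x_2* = 3·M/(p_1 + 3·p_2).
Here 13.1 + 3·42.7 = 141.2, giving x_2* = 1.4873.

x_2* = 1.4873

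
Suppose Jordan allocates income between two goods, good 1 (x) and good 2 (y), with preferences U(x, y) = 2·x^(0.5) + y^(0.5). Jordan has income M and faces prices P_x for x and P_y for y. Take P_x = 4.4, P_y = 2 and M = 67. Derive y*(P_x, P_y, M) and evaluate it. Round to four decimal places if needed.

y* = 11.8871

From the CES first-order condition, 2·(y/x)^(0.5) = P_x/P_y.
Hence y/x = ((1/2)·P_x/P_y)^(1/(0.5)), i.e. raised to the 2 power.
With the ratio pinned down, the budget gives x* = M/(P_x + P_y·(y/x)) and y* = (y/x)·x*.
Numerically y/x = 1.21, so x* = 67/(4.4 + 2·1.21) = 9.824 and y* = 1.21·9.824 = 11.8871.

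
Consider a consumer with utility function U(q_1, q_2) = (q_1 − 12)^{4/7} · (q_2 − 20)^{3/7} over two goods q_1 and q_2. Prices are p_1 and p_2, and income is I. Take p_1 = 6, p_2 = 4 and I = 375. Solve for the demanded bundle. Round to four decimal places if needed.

q_1* = 33.2381, q_2* = 43.8929

This is Cobb-Douglas in (q_1−12, q_2−20): tangency gives 4/7·p_2·(q_2−20) = 3/7·p_1·(q_1−12).
After buying the subsistence bundle (12, 20), a share 4/7 of the remaining income goes to q_1: q_1* = 12 + 4/7·(I − 12p_1 − 20p_2)/p_1.
Discretionary income = 375 − 12·6 − 20·4 = 223; q_1* = 12 + 4/7·223/6 = 33.2381; q_2* = 20 + 3/7·223/4 = 43.8929.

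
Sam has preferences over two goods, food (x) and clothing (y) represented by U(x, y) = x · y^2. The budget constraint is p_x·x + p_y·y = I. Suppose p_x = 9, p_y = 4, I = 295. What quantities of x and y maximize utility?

MU_x/MU_y = (y)/(2·x); tangency sets this equal to p_x/p_y.
Rearranging, p_y·y = 2·p_x·x. Substituting into the budget gives p_x·x·(1 + 2) = I.
Demand: x*(p_x,p_y,I) = 1/3·I/p_x and y* = 2/3·I/p_y.
At p_x=9, p_y=4, I=295: x* = 1/3·295/9 = 10.9259, y* = 49.1667.

x* = 10.9259, y* = 49.1667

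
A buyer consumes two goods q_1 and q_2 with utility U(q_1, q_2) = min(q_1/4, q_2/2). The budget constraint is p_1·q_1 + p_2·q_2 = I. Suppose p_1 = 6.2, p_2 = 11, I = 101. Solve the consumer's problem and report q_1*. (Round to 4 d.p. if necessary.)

q_1* = 8.6325

With perfect complements, no substitution: consume in ratio q_1:q_2 = 4:2.
Budget: p_1·q_1 + p_2·(1/2)·q_1 = I, so (4·p_1 + 2·p_2)·q_1 = 4·I.
Demand: q_1*(p_1,p_2,I) = 4·I/(4·p_1 + 2·p_2), q_2* = 2·I/(4·p_1 + 2·p_2).
Here 4·6.2 + 2·11 = 46.8, giving q_1* = 8.6325.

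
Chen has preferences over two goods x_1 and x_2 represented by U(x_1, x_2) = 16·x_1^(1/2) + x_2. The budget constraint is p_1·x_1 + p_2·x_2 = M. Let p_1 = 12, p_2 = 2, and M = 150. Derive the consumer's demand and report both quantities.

x_1* = 1.7778, x_2* = 64.3333

Set MRS = p_1/p_2: 8·x_1^(−1/2) = p_1/p_2.
Thus x_1* = (8·p_2/p_1)² — independent of M — with the rest of income spent on x_2.
Plugging in: x_1* = (8·2/12)² = 1.7778, x_2* = 64.3333.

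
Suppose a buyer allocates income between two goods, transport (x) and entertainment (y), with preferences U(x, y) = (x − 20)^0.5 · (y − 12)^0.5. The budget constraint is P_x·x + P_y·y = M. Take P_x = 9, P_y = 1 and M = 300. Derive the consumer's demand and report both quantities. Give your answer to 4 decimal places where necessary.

This is Cobb-Douglas in (x−20, y−12): tangency gives 0.5·P_y·(y−12) = 0.5·P_x·(x−20).
Substituting into the budget: x* = 20 + 0.5·(M − 20·P_x − 12·P_y)/P_x, and y* = 12 + 0.5·(…)/P_y.
Discretionary income = 300 − 20·9 − 12·1 = 108; x* = 20 + 0.5·108/9 = 26; y* = 12 + 0.5·108/1 = 66.

x* = 26, y* = 66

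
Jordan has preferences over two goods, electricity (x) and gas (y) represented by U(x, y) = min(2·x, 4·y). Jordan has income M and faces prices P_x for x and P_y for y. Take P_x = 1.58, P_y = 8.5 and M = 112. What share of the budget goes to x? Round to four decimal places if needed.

share on x = 0.271

Leontief preferences: the optimum is at the kink where x/4 = y/2, i.e. y = (1/2)·x.
Budget: P_x·x + P_y·(1/2)·x = M, so (4·P_x + 2·P_y)·x = 4·M.
Demand: x*(P_x,P_y,M) = 4·M/(4·P_x + 2·P_y), y* = 2·M/(4·P_x + 2·P_y).
Here 4·1.58 + 2·8.5 = 23.32, giving x* = 19.211 and y* = 9.6055.
Expenditure on x: 1.58·19.211 = 30.3533; share = 0.271.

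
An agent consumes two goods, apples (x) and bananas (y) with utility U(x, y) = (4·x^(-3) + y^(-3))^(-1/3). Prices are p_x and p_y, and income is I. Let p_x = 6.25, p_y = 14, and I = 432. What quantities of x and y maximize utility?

x* = 30.1215, y* = 17.41

MRS = MU_x/MU_y = 4·(y/x)^(4). Set equal to p_x/p_y.
Hence y/x = ((1/4)·p_x/p_y)^(1/(4)), i.e. raised to the 0.25 power.
Substitute y = (y/x)·x into the budget: x* = I/(p_x + p_y·(y/x)).
Numerically y/x = 0.577994, so x* = 432/(6.25 + 14·0.577994) = 30.1215 and y* = 0.577994·30.1215 = 17.41.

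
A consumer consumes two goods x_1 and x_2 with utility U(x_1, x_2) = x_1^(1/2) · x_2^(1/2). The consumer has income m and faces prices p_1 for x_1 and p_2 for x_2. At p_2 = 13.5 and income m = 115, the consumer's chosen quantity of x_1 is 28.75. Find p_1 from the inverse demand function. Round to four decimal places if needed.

Tangency: MRS = x_2/x_1 = p_1/p_2.
So 0.5·p_2·x_2 = 0.5·p_1·x_1; combined with the budget, a share 0.5 of income goes to x_1.
Demand: x_1*(p_1,p_2,m) = 0.5·m/p_1 and x_2* = 0.5·m/p_2.
Set x_1* = 28.75 in the demand function and solve for p_1: p_1 = 2.

p_1 = 2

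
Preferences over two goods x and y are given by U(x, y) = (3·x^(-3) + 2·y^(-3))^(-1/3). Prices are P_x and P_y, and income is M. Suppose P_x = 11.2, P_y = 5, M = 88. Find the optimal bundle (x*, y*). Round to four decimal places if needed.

x* = 5.2609, y* = 5.8156

With the ratio pinned down, the budget gives x* = M/(P_x + P_y·(y/x)) and y* = (y/x)·x*.
Numerically y/x = 1.10545, so x* = 88/(11.2 + 5·1.10545) = 5.2609 and y* = 1.10545·5.2609 = 5.8156.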